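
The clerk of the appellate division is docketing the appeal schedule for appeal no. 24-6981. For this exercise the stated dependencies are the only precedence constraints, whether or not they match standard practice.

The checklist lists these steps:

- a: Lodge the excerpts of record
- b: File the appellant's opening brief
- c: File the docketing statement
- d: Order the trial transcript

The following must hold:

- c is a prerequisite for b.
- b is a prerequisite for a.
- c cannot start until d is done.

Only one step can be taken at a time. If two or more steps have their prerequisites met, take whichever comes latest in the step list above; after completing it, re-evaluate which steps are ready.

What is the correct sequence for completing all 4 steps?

d has no prerequisites → d first.
c is the only step now ready → c.
b needed c, now all done → b.
Next only a has its prerequisites met → a.

d → c → b → a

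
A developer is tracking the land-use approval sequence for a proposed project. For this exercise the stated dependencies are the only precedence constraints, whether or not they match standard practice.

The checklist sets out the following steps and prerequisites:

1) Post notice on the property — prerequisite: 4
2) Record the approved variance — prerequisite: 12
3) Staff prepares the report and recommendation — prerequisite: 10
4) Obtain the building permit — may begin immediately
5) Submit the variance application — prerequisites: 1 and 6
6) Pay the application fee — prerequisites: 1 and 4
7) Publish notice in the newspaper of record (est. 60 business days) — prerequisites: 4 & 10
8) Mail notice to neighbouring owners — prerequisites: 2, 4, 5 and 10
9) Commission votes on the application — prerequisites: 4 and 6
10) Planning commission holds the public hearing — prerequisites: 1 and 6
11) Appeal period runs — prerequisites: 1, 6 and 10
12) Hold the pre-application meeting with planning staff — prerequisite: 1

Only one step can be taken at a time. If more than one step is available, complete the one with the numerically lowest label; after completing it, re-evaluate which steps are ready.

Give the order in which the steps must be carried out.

4 is the only step with nothing outstanding, so it goes first.
Next only 1 has its prerequisites met → 1.
Now 6 and 12 have their prerequisites met. 6 has the earlier label, so 6 next.
5, 9, 10 and 12 are all available; 5 has the earlier label → 5.
Ready: 9, 10 and 12. 9 has the earlier label → 9.
Now 10 and 12 have their prerequisites met. 10 has the earlier label, so 10 next.
Ready: 3, 7, 11 and 12. 3 has the earlier label → 3.
Ready: 7, 11 and 12. 7 has the earlier label → 7.
11 and 12 are both available; 11 has the earlier label → 11.
12 needed 1, now all done → 12.
Next only 2 has its prerequisites met → 2.
8 needed 2, 4, 5 and 10, now all done → 8.

4, 1, 6, 5, 9, 10, 3, 7, 11, 12, 2, 8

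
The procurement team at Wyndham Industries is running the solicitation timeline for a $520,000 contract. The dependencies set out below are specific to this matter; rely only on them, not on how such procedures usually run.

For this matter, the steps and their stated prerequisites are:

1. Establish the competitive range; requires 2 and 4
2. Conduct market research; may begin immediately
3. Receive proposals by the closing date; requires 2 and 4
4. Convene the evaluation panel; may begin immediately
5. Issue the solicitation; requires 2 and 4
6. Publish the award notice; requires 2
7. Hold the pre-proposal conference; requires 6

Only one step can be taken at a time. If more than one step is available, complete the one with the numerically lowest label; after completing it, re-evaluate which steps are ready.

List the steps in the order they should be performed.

2, 4, 1, 3, 5, 6, 7

Nothing is required for 2 and 4. 2 has the earlier label → 2 first.
Now 4 and 6 have their prerequisites met. 4 has the earlier label, so 4 next.
1, 3 and 5 now also ready, so the ready set is {1, 3, 5, 6}; 1 has the earlier label → 1.
3, 5 and 6 are all available; 3 has the earlier label → 3.
Now 5 and 6 have their prerequisites met. 5 has the earlier label, so 5 next.
Next only 6 has its prerequisites met → 6.
7 is the only step now ready → 7.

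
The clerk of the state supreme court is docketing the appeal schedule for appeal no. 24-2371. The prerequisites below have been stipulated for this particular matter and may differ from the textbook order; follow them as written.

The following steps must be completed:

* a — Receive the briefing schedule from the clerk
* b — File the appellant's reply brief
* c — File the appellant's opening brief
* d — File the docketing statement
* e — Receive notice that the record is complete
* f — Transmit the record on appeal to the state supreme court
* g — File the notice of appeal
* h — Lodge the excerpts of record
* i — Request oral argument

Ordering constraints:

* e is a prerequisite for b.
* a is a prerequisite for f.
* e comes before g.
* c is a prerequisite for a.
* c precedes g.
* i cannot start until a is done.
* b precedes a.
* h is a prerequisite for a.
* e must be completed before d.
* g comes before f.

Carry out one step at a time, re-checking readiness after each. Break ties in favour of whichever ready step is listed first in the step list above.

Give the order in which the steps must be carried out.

c, e, b, d, g, h, a, f, i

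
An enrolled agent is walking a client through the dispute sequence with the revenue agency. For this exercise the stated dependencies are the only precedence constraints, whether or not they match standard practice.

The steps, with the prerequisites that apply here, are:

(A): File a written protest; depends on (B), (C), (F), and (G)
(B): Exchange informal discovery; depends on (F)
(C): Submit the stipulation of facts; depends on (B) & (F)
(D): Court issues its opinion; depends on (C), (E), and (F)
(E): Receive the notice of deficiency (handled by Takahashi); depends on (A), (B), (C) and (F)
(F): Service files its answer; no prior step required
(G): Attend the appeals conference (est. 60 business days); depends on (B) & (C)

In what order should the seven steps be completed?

(F) has no prerequisites → (F) first.
That leaves (B) as the only ready step → (B).
Next only (C) has its prerequisites met → (C).
Next only (G) has its prerequisites met → (G).
(A) is the only step now ready → (A).
(E) needed (A), (B), (C) and (F), now all done → (E).
(D) needed (C), (E) and (F), now all done → (D).

(F), (B), (C), (G), (A), (E), (D)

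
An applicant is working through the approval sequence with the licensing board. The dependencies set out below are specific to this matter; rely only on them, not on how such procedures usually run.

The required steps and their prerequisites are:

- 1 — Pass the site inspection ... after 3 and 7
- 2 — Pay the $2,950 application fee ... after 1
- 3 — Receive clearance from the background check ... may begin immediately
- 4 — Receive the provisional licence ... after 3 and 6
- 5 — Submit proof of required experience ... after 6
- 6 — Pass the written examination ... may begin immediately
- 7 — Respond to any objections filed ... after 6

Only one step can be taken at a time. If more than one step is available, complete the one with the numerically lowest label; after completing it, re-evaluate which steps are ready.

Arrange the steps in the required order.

3 6 4 5 7 1 2

Nothing is required for 3 and 6. 3 has the earlier label → 3 first.
Next only 6 has its prerequisites met → 6.
Ready: 4, 5 and 7. 4 has the earlier label → 4.
Ready: 5 and 7. 5 has the earlier label → 5.
Next only 7 has its prerequisites met → 7.
1 is the only step now ready → 1.
2 needed 1, now all done → 2.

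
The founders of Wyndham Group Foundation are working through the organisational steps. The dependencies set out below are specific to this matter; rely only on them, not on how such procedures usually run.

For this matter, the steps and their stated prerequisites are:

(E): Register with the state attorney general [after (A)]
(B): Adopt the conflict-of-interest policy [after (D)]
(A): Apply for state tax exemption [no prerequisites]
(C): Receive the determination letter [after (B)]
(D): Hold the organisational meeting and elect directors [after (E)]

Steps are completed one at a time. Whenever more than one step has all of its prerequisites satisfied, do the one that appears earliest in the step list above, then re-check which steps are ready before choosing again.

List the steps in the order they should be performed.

(A) is the only step with nothing outstanding, so it goes first.
(E) needed (A), now all done → (E).
(D) is the only step now ready → (D).
That leaves (B) as the only ready step → (B).
That leaves (C) as the only ready step → (C).

(A), (E), (D), (B), (C)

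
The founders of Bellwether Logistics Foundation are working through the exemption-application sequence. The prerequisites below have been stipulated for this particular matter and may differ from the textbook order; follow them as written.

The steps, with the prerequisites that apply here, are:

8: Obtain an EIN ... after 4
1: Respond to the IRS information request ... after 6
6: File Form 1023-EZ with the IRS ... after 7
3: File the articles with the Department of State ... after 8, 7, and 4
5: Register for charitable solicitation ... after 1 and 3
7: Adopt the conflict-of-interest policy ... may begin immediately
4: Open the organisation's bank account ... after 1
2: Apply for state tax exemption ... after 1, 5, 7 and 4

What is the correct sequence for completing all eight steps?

7, 6, 1, 4, 8, 3, 5, 2

7 has no prerequisites → 7 first.
6 needed 7, now all done → 6.
Next only 1 has its prerequisites met → 1.
4 is the only step now ready → 4.
8 needed 4, now all done → 8.
3 is the only step now ready → 3.
5 needed 1 and 3, now all done → 5.
That leaves 2 as the only ready step → 2.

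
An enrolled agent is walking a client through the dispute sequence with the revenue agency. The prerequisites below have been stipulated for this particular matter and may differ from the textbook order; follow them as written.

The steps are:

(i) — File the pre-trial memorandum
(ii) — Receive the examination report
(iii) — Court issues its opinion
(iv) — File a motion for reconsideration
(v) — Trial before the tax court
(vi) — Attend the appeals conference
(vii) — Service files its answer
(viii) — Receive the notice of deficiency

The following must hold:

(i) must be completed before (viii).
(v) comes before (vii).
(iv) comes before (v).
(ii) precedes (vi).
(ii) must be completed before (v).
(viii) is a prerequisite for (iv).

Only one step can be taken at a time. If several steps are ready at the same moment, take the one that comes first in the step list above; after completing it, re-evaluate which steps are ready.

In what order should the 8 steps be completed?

(i) → (ii) → (iii) → (vi) → (viii) → (iv) → (v) → (vii)

Nothing is required for (i), (ii) and (iii). (i) is listed earlier → (i) first.
Now (ii), (iii) and (viii) have their prerequisites met. (ii) is listed earlier, so (ii) next.
(vi) now also ready, so the ready set is {(iii), (vi), (viii)}; (iii) is listed earlier → (iii).
Now (vi) and (viii) have their prerequisites met. (vi) is listed earlier, so (vi) next.
That leaves (viii) as the only ready step → (viii).
That leaves (iv) as the only ready step → (iv).
(v) needed (ii) and (iv), now all done → (v).
(vii) is the only step now ready → (vii).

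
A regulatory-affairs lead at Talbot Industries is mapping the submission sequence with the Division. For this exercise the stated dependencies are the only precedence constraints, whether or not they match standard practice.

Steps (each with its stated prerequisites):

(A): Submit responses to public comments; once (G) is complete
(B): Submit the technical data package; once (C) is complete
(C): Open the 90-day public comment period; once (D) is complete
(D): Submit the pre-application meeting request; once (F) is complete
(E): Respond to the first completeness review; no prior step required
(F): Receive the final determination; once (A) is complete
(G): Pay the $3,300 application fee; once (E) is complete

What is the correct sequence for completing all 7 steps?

(E), (G), (A), (F), (D), (C), (B)

Only (E) has no prerequisites, so it is first.
(G) needed (E), now all done → (G).
That leaves (A) as the only ready step → (A).
(F) needed (A), now all done → (F).
(D) needed (F), now all done → (D).
Next only (C) has its prerequisites met → (C).
(B) needed (C), now all done → (B).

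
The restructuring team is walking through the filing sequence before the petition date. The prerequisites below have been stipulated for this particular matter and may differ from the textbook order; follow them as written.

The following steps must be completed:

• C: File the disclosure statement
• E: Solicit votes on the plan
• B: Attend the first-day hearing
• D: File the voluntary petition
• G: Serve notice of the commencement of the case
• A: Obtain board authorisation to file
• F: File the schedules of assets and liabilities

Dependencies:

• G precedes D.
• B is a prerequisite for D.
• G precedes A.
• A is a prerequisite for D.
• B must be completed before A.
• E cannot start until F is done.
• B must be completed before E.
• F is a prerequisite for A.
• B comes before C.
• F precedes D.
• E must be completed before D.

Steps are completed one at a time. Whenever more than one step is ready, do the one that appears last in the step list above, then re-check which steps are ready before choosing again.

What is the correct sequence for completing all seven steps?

F → G → B → A → E → D → C

F, G and B have no prerequisites; F is listed later, so F is first.
Now G and B have their prerequisites met. G is listed later, so G next.
B is the only step now ready → B.
Ready: A, E and C. A is listed later → A.
E and C are both available; E is listed later → E.
Now D and C have their prerequisites met. D is listed later, so D next.
That leaves C as the only ready step → C.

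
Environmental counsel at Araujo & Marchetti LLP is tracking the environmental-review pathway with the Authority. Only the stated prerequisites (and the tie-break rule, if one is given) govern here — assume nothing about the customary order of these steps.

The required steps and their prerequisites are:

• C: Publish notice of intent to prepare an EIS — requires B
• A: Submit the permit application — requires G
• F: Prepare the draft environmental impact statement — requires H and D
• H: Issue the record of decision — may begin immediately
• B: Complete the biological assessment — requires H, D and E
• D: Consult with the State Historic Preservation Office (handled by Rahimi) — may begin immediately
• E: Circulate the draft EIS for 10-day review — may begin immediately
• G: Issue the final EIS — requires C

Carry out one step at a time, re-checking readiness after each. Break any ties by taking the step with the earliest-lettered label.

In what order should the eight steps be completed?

D, E and H have no prerequisites; D has the earlier label, so D is first.
E and H are both available; E has the earlier label → E.
That leaves H as the only ready step → H.
Ready: B and F. B has the earlier label → B.
C now also ready, so the ready set is {C, F}; C has the earlier label → C.
F and G are both available; F has the earlier label → F.
G needed C, now all done → G.
A is the only step now ready → A.

D E H B C F G A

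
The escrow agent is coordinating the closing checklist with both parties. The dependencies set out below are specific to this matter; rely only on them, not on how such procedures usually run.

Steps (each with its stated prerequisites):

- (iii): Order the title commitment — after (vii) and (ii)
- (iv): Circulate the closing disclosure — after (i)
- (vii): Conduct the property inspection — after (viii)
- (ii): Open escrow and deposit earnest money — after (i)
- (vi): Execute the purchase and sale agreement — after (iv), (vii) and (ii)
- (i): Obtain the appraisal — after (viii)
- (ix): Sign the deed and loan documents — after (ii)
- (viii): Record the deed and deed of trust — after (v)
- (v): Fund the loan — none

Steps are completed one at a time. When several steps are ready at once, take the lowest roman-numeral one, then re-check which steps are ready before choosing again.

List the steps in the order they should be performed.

(v), (viii), (i), (ii), (iv), (vii), (iii), (vi), (ix)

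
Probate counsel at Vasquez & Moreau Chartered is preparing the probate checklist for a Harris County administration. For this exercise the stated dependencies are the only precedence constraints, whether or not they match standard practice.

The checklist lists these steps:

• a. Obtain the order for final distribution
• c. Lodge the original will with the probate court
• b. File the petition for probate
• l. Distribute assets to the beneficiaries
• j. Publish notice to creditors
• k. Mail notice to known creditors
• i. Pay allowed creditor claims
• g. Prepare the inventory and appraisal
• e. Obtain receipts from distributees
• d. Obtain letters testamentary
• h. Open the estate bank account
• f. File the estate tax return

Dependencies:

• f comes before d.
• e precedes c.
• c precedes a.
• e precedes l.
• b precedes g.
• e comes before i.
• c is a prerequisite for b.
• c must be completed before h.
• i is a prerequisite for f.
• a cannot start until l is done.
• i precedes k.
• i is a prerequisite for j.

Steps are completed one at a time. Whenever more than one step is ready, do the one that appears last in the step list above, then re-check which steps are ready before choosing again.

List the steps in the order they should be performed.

e has no prerequisites → e first.
Now i, l and c have their prerequisites met. i is listed later, so i next.
f, k, j, l and c are all available; f is listed later → f.
Now d, k, j, l and c have their prerequisites met. d is listed later, so d next.
Ready: k, j, l and c. k is listed later → k.
Ready: j, l and c. j is listed later → j.
Ready: l and c. l is listed later → l.
c is the only step now ready → c.
h, b and a are all available; h is listed later → h.
b and a are both available; b is listed later → b.
g and a are both available; g is listed later → g.
a is the only step now ready → a.

e i f d k j l c h b g a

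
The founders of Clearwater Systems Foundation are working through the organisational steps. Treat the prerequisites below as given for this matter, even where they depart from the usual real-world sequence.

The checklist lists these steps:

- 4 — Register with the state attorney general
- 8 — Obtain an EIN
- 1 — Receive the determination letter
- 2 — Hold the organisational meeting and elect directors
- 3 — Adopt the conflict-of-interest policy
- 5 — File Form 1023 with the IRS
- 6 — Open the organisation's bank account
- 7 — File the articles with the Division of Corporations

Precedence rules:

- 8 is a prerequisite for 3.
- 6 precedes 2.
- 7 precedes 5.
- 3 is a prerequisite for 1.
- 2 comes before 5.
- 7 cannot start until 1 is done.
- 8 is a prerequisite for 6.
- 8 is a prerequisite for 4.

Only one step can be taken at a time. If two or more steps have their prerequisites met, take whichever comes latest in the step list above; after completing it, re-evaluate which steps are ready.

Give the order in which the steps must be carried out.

Only 8 has no prerequisites, so it is first.
6, 3 and 4 are all available; 6 is listed later → 6.
Now 3, 2 and 4 have their prerequisites met. 3 is listed later, so 3 next.
1 now also ready, so the ready set is {2, 1, 4}; 2 is listed later → 2.
Now 1 and 4 have their prerequisites met. 1 is listed later, so 1 next.
Ready: 7 and 4. 7 is listed later → 7.
Ready: 5 and 4. 5 is listed later → 5.
4 needed 8, now all done → 4.

8, 6, 3, 2, 1, 7, 5, 4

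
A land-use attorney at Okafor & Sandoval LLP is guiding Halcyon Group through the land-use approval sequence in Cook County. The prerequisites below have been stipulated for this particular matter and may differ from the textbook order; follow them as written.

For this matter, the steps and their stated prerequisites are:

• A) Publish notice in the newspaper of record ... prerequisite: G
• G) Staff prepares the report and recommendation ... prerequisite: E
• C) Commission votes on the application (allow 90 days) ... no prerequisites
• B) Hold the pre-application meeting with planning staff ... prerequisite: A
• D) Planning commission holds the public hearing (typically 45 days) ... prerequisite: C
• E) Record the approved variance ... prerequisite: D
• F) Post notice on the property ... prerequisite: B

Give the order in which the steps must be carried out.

C has no prerequisites → C first.
D needed C, now all done → D.
Next only E has its prerequisites met → E.
G needed E, now all done → G.
A needed G, now all done → A.
B is the only step now ready → B.
Next only F has its prerequisites met → F.

C D E G A B F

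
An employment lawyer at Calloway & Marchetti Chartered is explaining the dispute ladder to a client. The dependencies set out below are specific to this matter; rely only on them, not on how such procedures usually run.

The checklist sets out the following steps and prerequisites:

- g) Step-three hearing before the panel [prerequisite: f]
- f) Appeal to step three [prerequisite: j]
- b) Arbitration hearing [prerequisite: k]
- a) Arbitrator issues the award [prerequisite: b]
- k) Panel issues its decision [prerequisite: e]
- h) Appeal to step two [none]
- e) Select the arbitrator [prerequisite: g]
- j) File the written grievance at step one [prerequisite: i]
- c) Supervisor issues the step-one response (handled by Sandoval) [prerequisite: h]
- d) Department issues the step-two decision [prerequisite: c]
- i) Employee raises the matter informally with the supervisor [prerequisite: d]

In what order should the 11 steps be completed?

h → c → d → i → j → f → g → e → k → b → a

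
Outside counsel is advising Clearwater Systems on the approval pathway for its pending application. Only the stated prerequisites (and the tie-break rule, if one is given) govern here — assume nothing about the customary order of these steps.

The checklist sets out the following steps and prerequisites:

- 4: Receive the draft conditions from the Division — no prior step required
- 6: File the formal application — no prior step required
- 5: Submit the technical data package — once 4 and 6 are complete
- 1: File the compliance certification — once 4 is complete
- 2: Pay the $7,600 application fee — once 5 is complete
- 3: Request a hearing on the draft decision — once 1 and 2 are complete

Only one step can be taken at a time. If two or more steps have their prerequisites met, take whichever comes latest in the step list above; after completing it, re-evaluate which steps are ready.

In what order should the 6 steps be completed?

6 → 4 → 1 → 5 → 2 → 3

Nothing is required for 6 and 4. 6 is listed later → 6 first.
4 is the only step now ready → 4.
Ready: 1 and 5. 1 is listed later → 1.
That leaves 5 as the only ready step → 5.
2 needed 5, now all done → 2.
3 needed 2 and 1, now all done → 3.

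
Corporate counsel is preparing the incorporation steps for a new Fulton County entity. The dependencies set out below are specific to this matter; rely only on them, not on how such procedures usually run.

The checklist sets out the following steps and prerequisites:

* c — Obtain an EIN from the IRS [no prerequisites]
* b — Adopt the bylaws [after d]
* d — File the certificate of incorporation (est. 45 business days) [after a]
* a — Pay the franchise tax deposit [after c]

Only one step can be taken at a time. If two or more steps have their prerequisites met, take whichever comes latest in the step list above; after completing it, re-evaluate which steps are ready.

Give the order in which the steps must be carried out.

c is the only step with nothing outstanding, so it goes first.
a needed c, now all done → a.
d needed a, now all done → d.
b needed d, now all done → b.

c, a, d, b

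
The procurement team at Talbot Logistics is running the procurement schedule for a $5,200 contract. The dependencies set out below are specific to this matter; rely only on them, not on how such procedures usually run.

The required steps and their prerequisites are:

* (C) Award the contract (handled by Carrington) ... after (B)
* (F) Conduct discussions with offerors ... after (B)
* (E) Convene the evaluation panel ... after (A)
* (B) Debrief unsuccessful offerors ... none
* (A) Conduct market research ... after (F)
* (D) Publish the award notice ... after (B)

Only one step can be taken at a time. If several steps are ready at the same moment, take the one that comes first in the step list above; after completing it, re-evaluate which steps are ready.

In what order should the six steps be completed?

(B) (C) (F) (A) (E) (D)

Only (B) has no prerequisites, so it is first.
Now (C), (F) and (D) have their prerequisites met. (C) is listed earlier, so (C) next.
Now (F) and (D) have their prerequisites met. (F) is listed earlier, so (F) next.
(A) now also ready, so the ready set is {(A), (D)}; (A) is listed earlier → (A).
(E) and (D) are both available; (E) is listed earlier → (E).
(D) needed (B), now all done → (D).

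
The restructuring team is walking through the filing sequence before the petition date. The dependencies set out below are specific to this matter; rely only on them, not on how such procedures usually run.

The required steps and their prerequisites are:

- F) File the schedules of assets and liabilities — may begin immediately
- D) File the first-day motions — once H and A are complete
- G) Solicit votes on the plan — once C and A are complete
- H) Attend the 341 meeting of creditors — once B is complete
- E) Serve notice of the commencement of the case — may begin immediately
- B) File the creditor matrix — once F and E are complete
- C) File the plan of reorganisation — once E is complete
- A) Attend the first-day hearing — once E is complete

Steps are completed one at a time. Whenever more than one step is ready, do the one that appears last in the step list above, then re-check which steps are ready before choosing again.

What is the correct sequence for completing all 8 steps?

Nothing is required for E and F. E is listed later → E first.
A and C now also ready, so the ready set is {A, C, F}; A is listed later → A.
C and F are both available; C is listed later → C.
G now also ready, so the ready set is {G, F}; G is listed later → G.
F is the only step now ready → F.
B is the only step now ready → B.
H needed B, now all done → H.
D needed A and H, now all done → D.

E A C G F B H D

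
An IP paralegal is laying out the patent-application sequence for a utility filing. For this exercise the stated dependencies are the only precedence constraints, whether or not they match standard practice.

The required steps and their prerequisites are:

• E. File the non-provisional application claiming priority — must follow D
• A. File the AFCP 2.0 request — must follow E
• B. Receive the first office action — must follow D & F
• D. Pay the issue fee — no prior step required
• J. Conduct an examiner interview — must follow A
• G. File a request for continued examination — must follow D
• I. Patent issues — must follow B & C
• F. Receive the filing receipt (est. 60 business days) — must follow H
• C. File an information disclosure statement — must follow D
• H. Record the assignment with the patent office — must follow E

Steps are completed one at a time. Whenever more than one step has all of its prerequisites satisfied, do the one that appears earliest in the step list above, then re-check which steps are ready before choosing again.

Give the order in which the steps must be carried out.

D, E, A, J, G, C, H, F, B, I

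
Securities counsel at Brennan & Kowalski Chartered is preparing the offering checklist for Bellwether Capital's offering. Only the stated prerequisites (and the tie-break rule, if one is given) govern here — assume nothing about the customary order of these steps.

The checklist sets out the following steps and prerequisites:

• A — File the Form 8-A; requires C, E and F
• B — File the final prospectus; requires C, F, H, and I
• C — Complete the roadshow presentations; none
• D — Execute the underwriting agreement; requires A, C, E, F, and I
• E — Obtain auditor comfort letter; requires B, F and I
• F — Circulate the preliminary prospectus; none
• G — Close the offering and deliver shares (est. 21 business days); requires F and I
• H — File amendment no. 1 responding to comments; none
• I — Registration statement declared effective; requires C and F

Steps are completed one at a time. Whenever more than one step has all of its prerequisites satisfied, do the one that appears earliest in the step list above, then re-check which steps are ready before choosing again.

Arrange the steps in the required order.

C F H I B E A D G

C, F and H have no prerequisites; C is listed earlier, so C is first.
Ready: F and H. F is listed earlier → F.
Now H and I have their prerequisites met. H is listed earlier, so H next.
Next only I has its prerequisites met → I.
Ready: B and G. B is listed earlier → B.
E now also ready, so the ready set is {E, G}; E is listed earlier → E.
A now also ready, so the ready set is {A, G}; A is listed earlier → A.
D now also ready, so the ready set is {D, G}; D is listed earlier → D.
G needed F and I, now all done → G.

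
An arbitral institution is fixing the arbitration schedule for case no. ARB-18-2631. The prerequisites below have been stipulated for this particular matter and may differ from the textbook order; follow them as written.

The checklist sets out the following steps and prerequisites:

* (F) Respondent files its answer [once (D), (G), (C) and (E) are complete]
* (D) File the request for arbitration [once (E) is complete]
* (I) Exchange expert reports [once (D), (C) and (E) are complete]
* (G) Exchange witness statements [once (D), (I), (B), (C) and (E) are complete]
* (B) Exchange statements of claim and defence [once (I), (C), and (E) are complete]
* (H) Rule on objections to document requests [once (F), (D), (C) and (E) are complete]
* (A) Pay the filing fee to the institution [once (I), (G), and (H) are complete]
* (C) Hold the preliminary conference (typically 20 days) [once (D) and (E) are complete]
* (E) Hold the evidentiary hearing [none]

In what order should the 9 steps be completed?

(E) → (D) → (C) → (I) → (B) → (G) → (F) → (H) → (A)

(E) is the only step with nothing outstanding, so it goes first.
(D) is the only step now ready → (D).
That leaves (C) as the only ready step → (C).
(I) needed (D), (C) and (E), now all done → (I).
(B) needed (I), (C) and (E), now all done → (B).
Next only (G) has its prerequisites met → (G).
(F) is the only step now ready → (F).
(H) needed (F), (D), (C) and (E), now all done → (H).
(A) is the only step now ready → (A).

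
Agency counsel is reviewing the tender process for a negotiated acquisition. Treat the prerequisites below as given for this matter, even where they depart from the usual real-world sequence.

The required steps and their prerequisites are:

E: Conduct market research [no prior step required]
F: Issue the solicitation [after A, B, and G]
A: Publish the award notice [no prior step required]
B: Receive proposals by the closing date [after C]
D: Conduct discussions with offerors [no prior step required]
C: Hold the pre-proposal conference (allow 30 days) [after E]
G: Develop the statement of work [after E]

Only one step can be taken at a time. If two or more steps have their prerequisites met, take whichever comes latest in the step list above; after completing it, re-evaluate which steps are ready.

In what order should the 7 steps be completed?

D, A, E, G, C, B, F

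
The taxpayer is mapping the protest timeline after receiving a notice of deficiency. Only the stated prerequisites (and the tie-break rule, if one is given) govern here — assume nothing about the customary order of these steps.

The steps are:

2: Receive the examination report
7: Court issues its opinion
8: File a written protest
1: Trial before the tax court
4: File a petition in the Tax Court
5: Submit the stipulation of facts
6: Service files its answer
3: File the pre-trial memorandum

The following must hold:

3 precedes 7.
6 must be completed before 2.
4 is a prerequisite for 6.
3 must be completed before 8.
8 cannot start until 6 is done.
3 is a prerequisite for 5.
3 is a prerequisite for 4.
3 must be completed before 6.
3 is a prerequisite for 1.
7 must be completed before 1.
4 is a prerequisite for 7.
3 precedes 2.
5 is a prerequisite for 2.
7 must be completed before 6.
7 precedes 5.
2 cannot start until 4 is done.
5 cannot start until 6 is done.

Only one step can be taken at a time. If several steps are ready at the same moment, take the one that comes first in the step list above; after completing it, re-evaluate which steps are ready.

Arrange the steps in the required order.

3 has no prerequisites → 3 first.
Next only 4 has its prerequisites met → 4.
Next only 7 has its prerequisites met → 7.
1 and 6 are both available; 1 is listed earlier → 1.
6 is the only step now ready → 6.
8 and 5 are both available; 8 is listed earlier → 8.
5 needed 7, 6 and 3, now all done → 5.
2 needed 4, 5, 6 and 3, now all done → 2.

3, 4, 7, 1, 6, 8, 5, 2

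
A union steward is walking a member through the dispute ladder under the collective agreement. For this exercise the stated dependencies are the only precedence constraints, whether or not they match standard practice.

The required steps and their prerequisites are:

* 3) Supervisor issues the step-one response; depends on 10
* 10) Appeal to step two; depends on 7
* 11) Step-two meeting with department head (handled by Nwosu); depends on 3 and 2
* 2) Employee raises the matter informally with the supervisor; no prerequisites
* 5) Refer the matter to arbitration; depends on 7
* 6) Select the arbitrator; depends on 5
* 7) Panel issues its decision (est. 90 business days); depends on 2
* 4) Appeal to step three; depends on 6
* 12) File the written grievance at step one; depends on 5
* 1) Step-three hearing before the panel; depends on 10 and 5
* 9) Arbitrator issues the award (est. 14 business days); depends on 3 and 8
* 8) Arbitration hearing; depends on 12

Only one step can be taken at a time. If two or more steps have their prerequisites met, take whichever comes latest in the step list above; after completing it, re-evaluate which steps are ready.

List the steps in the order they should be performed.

2 → 7 → 5 → 12 → 8 → 6 → 4 → 10 → 1 → 3 → 9 → 11

2 is the only step with nothing outstanding, so it goes first.
7 is the only step now ready → 7.
5 and 10 are both available; 5 is listed later → 5.
Now 12, 6 and 10 have their prerequisites met. 12 is listed later, so 12 next.
8 now also ready, so the ready set is {8, 6, 10}; 8 is listed later → 8.
6 and 10 are both available; 6 is listed later → 6.
4 and 10 are both available; 4 is listed later → 4.
10 needed 7, now all done → 10.
Ready: 1 and 3. 1 is listed later → 1.
3 needed 10, now all done → 3.
9 and 11 are both available; 9 is listed later → 9.
11 needed 2 and 3, now all done → 11.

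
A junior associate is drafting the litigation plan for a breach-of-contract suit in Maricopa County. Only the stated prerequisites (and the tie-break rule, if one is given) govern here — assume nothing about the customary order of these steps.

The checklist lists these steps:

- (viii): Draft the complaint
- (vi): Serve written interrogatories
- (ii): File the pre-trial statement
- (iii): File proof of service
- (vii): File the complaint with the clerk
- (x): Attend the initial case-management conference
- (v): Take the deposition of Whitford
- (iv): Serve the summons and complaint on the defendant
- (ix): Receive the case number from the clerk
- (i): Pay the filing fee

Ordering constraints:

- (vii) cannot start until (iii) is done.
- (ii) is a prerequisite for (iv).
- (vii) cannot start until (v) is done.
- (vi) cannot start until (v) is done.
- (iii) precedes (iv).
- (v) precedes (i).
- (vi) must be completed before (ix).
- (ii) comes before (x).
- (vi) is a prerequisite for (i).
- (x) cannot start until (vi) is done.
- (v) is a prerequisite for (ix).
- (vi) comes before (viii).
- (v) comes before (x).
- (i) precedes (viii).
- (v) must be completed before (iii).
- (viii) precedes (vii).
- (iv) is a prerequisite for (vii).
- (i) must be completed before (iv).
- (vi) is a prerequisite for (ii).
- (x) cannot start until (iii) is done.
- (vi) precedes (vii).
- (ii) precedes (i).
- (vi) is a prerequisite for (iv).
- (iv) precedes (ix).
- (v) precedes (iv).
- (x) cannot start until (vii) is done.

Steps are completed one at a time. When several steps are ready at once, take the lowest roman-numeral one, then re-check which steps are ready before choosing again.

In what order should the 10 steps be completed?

(v) (iii) (vi) (ii) (i) (iv) (viii) (vii) (ix) (x)

Only (v) has no prerequisites, so it is first.
(iii) and (vi) are both available; (iii) has the earlier label → (iii).
That leaves (vi) as the only ready step → (vi).
(ii) is the only step now ready → (ii).
(i) needed (ii), (v) and (vi), now all done → (i).
(iv) and (viii) are both available; (iv) has the earlier label → (iv).
(ix) now also ready, so the ready set is {(viii), (ix)}; (viii) has the earlier label → (viii).
(vii) now also ready, so the ready set is {(vii), (ix)}; (vii) has the earlier label → (vii).
(x) now also ready, so the ready set is {(ix), (x)}; (ix) has the earlier label → (ix).
(x) is the only step now ready → (x).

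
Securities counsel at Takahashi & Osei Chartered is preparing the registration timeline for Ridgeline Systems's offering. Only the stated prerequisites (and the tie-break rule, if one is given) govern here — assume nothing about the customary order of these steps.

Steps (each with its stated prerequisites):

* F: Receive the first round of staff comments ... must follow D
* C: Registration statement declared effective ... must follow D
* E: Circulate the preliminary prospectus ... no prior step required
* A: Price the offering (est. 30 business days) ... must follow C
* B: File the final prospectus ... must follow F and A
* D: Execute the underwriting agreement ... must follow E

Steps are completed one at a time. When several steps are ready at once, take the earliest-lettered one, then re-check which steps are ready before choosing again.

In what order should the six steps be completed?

E D C A F B

E has no prerequisites → E first.
Next only D has its prerequisites met → D.
Ready: C and F. C has the earlier label → C.
A and F are both available; A has the earlier label → A.
That leaves F as the only ready step → F.
B needed A and F, now all done → B.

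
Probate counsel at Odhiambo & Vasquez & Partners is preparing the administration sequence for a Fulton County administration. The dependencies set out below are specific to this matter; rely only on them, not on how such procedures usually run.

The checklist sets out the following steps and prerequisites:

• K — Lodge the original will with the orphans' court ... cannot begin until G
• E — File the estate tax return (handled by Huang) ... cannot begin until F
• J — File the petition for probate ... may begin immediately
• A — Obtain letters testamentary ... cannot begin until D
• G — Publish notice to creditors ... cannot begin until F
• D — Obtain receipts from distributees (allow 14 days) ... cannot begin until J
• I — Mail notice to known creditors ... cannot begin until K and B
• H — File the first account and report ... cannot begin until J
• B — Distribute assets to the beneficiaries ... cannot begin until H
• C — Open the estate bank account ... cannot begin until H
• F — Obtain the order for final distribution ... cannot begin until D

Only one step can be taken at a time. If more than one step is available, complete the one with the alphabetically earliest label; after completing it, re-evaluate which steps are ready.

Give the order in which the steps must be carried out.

Only J has no prerequisites, so it is first.
D and H are both available; D has the earlier label → D.
A and F now also ready, so the ready set is {A, F, H}; A has the earlier label → A.
F and H are both available; F has the earlier label → F.
E, G and H are all available; E has the earlier label → E.
Ready: G and H. G has the earlier label → G.
Now H and K have their prerequisites met. H has the earlier label, so H next.
B and C now also ready, so the ready set is {B, C, K}; B has the earlier label → B.
Ready: C and K. C has the earlier label → C.
K needed G, now all done → K.
I needed B and K, now all done → I.

J, D, A, F, E, G, H, B, C, K, I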